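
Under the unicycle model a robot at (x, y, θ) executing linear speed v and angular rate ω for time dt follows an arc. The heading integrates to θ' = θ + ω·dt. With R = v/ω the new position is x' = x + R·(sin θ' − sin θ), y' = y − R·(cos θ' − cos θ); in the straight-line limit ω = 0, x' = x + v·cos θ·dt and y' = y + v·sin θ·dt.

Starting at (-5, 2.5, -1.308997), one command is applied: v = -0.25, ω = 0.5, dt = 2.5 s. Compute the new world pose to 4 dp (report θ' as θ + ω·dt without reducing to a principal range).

(-5.4535, 2.8697, -0.0590)

θ' = -1.3090 + 0.5·2.5 = -0.0590
R = v/ω = -0.25/0.5 = -0.5000
x' = -5 + -0.5000·(sin -0.0590 − sin -1.3090) = -5.4535
y' = 2.5 − -0.5000·(cos -0.0590 − cos -1.3090) = 2.8697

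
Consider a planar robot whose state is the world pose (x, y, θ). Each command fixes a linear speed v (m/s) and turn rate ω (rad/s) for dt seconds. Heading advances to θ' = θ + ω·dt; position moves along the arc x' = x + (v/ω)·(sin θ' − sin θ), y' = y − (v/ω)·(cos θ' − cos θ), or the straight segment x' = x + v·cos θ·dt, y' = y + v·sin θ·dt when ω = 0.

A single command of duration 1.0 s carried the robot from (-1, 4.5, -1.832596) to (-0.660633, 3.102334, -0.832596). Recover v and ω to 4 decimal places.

Δθ = -0.832596 − -1.832596 = 1.000000
ω = Δθ/dt = 1.000000/1.0 = 1.0000
R = −Δy/(cos θ' − cos θ) = 1.5000
v = R·ω = 1.5000·1.0000 = 1.5000

v = 1.5000, ω = 1.0000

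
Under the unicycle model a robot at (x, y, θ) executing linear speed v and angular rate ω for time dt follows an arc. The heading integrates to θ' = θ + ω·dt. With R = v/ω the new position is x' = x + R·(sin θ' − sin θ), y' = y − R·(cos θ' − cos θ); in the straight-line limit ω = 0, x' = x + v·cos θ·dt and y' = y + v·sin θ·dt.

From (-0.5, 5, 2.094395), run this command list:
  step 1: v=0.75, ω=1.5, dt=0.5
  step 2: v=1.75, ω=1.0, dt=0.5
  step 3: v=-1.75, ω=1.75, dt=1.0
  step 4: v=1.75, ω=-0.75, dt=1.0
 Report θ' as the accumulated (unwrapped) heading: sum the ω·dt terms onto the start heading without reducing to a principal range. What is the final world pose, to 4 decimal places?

(-0.9131, 4.9120, 4.3444)

step 1: θ'=2.8444 (R=0.5000) → pose (-0.7866, 5.2281, 2.8444)
step 2: θ'=3.3444 (R=1.7500) → pose (-1.6515, 5.2689, 3.3444)
step 3: θ'=5.0944 (R=-1.0000) → pose (-0.9250, 6.6212, 5.0944)
step 4: θ'=4.3444 (R=-2.3333) → pose (-0.9131, 4.9120, 4.3444)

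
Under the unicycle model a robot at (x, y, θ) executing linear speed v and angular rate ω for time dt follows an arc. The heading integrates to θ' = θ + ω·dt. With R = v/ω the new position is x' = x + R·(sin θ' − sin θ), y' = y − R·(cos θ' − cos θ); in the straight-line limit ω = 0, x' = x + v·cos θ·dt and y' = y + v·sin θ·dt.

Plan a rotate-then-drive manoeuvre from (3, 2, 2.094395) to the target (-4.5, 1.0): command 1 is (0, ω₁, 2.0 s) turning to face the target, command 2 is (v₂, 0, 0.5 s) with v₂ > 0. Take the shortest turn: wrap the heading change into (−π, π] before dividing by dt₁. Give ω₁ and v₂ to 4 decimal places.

ω₁ = 0.5899, v₂ = 15.1327

heading to target = atan2(1−2, -4.5−3) = -3.0090
Δθ = wrap(-3.0090 − 2.0944) = 1.1797; ω₁ = Δθ/dt₁ = 0.5899
distance = √((-4.5−3)² + (1−2)²) = 7.5664; v₂ = distance/dt₂ = 15.1327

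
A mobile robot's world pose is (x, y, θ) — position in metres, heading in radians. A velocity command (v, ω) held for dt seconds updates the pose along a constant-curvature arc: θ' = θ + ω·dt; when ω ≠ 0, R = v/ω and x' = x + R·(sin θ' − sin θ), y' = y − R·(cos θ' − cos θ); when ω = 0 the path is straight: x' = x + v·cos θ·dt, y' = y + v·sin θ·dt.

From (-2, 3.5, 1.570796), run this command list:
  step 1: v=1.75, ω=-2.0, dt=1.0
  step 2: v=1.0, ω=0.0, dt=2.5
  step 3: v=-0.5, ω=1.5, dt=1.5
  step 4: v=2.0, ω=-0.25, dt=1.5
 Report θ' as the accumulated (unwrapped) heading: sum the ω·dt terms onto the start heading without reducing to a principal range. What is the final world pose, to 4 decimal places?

step 1: θ'=-0.4292 (R=-0.8750) → pose (-0.7609, 4.2956, -0.4292)
step 2: θ'=-0.4292 (straight) → pose (1.5124, 3.2553, -0.4292)
step 3: θ'=1.8208 (R=-0.3333) → pose (1.0507, 2.8697, 1.8208)
step 4: θ'=1.4458 (R=-8.0000) → pose (0.8644, 5.8463, 1.4458)

(0.8644, 5.8463, 1.4458)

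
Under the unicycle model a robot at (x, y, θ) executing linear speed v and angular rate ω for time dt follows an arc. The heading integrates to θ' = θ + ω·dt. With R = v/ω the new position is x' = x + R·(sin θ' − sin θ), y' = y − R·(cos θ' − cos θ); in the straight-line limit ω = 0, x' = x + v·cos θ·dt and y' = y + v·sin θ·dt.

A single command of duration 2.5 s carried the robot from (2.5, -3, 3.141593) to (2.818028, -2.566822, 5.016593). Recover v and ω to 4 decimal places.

Δθ = 5.016593 − 3.141593 = 1.875000
ω = Δθ/dt = 1.875000/2.5 = 0.7500
R = −Δy/(cos θ' − cos θ) = -0.3333
v = R·ω = -0.3333·0.7500 = -0.2500

v = -0.2500, ω = 0.7500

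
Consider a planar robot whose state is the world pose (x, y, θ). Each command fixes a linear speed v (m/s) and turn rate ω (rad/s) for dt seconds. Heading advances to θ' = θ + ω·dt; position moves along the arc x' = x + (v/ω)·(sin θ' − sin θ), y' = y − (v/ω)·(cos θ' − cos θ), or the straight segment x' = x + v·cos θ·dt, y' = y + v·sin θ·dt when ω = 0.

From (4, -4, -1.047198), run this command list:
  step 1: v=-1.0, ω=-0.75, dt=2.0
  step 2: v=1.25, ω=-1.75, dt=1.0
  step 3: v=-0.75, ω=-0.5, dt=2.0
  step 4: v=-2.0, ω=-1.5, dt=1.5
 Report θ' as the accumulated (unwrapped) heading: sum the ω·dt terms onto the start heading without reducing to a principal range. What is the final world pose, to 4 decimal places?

step 1: θ'=-2.5472 (R=1.3333) → pose (4.4080, -2.2287, -2.5472)
step 2: θ'=-4.2972 (R=-0.7143) → pose (3.3544, -1.9250, -4.2972)
step 3: θ'=-5.2972 (R=1.5000) → pose (3.2326, -3.3581, -5.2972)
step 4: θ'=-7.5472 (R=1.3333) → pose (0.8498, -3.0247, -7.5472)

(0.8498, -3.0247, -7.5472)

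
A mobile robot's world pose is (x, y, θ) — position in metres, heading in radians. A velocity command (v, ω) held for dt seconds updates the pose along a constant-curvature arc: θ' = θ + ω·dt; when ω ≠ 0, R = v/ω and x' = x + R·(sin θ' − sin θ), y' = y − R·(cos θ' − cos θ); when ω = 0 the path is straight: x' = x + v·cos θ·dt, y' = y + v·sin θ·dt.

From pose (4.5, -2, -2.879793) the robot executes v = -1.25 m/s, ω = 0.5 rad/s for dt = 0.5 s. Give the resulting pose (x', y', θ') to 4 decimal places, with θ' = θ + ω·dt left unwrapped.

(5.0773, -1.7648, -2.6298)

θ' = -2.8798 + 0.5·0.5 = -2.6298
R = v/ω = -1.25/0.5 = -2.5000
x' = 4.5 + -2.5000·(sin -2.6298 − sin -2.8798) = 5.0773
y' = -2 − -2.5000·(cos -2.6298 − cos -2.8798) = -1.7648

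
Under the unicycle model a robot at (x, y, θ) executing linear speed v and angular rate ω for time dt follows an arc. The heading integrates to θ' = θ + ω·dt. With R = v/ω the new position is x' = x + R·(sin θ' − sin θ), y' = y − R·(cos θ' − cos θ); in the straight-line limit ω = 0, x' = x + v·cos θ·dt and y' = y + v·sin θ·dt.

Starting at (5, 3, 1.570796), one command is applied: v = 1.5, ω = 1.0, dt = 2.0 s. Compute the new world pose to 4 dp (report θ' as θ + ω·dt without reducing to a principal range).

(2.8758, 4.3639, 3.5708)

θ' = 1.5708 + 1.0·2.0 = 3.5708
R = v/ω = 1.5/1.0 = 1.5000
x' = 5 + 1.5000·(sin 3.5708 − sin 1.5708) = 2.8758
y' = 3 − 1.5000·(cos 3.5708 − cos 1.5708) = 4.3639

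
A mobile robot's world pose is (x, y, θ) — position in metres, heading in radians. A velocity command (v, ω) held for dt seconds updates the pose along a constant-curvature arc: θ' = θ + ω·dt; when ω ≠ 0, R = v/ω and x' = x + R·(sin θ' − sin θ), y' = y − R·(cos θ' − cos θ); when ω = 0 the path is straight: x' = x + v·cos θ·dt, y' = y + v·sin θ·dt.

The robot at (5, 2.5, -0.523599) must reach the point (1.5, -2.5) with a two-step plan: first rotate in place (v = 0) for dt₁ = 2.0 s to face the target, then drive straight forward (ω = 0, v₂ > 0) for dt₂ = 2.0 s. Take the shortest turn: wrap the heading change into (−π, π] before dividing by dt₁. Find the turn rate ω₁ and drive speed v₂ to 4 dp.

ω₁ = -0.8290, v₂ = 3.0516

heading to target = atan2(-2.5−2.5, 1.5−5) = -2.1815
Δθ = wrap(-2.1815 − -0.5236) = -1.6579; ω₁ = Δθ/dt₁ = -0.8290
distance = √((1.5−5)² + (-2.5−2.5)²) = 6.1033; v₂ = distance/dt₂ = 3.0516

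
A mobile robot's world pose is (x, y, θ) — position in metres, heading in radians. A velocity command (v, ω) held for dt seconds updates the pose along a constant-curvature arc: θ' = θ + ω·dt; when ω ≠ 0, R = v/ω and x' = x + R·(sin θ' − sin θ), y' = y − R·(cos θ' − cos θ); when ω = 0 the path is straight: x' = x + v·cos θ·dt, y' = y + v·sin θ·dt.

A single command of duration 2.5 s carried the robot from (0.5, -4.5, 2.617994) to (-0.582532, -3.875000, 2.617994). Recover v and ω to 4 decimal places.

Δθ = 2.617994 − 2.617994 = 0.000000
ω = Δθ/dt = 0.000000/2.5 = 0.0000
ω = 0 → v = (Δx·cos θ + Δy·sin θ)/dt = 0.5000

v = 0.5000, ω = 0.0000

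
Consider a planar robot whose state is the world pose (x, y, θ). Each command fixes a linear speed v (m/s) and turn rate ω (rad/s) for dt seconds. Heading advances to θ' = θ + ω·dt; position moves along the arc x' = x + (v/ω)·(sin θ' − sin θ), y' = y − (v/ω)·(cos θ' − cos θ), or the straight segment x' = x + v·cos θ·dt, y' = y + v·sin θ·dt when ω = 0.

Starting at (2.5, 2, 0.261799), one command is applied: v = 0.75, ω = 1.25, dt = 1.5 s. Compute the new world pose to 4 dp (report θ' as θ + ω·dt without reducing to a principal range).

(2.8511, 2.9013, 2.1368)

θ' = 0.2618 + 1.25·1.5 = 2.1368
R = v/ω = 0.75/1.25 = 0.6000
x' = 2.5 + 0.6000·(sin 2.1368 − sin 0.2618) = 2.8511
y' = 2 − 0.6000·(cos 2.1368 − cos 0.2618) = 2.9013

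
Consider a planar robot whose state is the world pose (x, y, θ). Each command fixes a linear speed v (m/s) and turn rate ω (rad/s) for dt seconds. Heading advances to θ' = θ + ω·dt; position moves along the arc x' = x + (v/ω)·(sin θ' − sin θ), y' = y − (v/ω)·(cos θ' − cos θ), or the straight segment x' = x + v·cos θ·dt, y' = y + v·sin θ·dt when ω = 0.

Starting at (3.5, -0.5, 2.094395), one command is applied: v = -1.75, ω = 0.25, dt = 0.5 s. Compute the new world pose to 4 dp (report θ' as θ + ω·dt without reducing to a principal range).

θ' = 2.0944 + 0.25·0.5 = 2.2194
R = v/ω = -1.75/0.25 = -7.0000
x' = 3.5 + -7.0000·(sin 2.2194 − sin 2.0944) = 3.9837
y' = -0.5 − -7.0000·(cos 2.2194 − cos 2.0944) = -1.2285

(3.9837, -1.2285, 2.2194)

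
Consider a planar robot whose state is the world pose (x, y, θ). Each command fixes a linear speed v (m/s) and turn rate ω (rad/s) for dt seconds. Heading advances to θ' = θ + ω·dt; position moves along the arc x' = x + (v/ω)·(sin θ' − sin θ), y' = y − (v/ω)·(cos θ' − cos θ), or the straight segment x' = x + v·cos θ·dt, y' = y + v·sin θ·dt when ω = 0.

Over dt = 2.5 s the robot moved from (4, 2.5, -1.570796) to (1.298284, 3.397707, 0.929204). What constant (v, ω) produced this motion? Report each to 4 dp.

Δθ = 0.929204 − -1.570796 = 2.500000
ω = Δθ/dt = 2.500000/2.5 = 1.0000
R = Δx/(sin θ' − sin θ) = -1.5000
v = R·ω = -1.5000·1.0000 = -1.5000

v = -1.5000, ω = 1.0000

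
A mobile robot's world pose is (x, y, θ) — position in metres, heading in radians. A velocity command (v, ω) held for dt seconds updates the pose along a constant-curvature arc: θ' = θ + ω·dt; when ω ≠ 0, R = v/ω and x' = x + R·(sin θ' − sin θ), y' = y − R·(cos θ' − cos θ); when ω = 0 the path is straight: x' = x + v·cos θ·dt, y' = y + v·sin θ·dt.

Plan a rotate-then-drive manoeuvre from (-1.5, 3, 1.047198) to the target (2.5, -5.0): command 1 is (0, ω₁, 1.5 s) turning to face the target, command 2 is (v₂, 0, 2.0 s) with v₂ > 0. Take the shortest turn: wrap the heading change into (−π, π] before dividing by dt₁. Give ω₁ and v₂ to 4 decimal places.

heading to target = atan2(-5−3, 2.5−-1.5) = -1.1071
Δθ = wrap(-1.1071 − 1.0472) = -2.1543; ω₁ = Δθ/dt₁ = -1.4362
distance = √((2.5−-1.5)² + (-5−3)²) = 8.9443; v₂ = distance/dt₂ = 4.4721

ω₁ = -1.4362, v₂ = 4.4721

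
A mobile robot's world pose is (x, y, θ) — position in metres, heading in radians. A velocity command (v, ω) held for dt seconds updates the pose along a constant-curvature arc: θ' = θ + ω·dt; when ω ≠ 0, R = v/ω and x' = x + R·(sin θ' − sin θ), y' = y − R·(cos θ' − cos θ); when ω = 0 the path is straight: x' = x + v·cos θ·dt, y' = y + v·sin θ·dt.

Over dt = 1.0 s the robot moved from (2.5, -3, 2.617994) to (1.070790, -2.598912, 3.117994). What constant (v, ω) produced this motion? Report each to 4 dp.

Δθ = 3.117994 − 2.617994 = 0.500000
ω = Δθ/dt = 0.500000/1.0 = 0.5000
R = Δx/(sin θ' − sin θ) = 3.0000
v = R·ω = 3.0000·0.5000 = 1.5000

v = 1.5000, ω = 0.5000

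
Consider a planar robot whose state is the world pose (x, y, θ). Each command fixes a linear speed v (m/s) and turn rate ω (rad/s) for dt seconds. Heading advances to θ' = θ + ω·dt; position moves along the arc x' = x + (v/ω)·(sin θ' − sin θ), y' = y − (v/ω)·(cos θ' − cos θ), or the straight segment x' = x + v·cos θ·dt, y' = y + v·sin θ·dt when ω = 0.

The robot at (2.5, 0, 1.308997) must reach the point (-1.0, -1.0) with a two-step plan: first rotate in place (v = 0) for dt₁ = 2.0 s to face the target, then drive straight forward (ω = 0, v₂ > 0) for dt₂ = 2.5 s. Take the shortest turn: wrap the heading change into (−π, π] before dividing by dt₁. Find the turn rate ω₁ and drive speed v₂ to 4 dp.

heading to target = atan2(-1−0, -1−2.5) = -2.8633
Δθ = wrap(-2.8633 − 1.3090) = 2.1109; ω₁ = Δθ/dt₁ = 1.0554
distance = √((-1−2.5)² + (-1−0)²) = 3.6401; v₂ = distance/dt₂ = 1.4560

ω₁ = 1.0554, v₂ = 1.4560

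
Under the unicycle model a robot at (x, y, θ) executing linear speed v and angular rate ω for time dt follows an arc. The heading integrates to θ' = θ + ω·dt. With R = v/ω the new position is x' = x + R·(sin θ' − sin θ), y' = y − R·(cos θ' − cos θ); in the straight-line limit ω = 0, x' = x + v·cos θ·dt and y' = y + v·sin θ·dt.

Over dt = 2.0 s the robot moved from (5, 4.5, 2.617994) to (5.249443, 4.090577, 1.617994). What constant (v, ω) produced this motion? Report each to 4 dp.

v = -0.2500, ω = -0.5000

Δθ = 1.617994 − 2.617994 = -1.000000
ω = Δθ/dt = -1.000000/2.0 = -0.5000
R = −Δy/(cos θ' − cos θ) = 0.5000
v = R·ω = 0.5000·-0.5000 = -0.2500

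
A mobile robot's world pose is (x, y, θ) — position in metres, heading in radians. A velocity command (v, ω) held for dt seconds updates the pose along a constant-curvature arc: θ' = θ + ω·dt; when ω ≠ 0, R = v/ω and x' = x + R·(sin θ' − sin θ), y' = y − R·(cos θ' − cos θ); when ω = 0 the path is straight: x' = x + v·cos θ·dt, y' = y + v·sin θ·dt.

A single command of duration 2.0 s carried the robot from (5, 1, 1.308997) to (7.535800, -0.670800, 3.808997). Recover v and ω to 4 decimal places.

v = -2.0000, ω = 1.2500

Δθ = 3.808997 − 1.308997 = 2.500000
ω = Δθ/dt = 2.500000/2.0 = 1.2500
R = Δx/(sin θ' − sin θ) = -1.6000
v = R·ω = -1.6000·1.2500 = -2.0000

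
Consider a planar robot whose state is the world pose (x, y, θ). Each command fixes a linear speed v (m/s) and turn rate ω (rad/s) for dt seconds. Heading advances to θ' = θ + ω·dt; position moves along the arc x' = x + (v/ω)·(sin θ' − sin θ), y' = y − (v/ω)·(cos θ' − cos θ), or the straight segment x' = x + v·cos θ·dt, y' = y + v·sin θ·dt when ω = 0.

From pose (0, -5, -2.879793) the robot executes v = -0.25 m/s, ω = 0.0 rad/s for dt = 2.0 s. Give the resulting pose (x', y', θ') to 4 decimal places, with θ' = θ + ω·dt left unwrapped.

θ' = -2.8798 + 0.0·2.0 = -2.8798
ω = 0 → straight: x' = 0 + -0.25·cos(-2.8798)·2.0 = 0.4830
y' = -5 + -0.25·sin(-2.8798)·2.0 = -4.8706

(0.4830, -4.8706, -2.8798)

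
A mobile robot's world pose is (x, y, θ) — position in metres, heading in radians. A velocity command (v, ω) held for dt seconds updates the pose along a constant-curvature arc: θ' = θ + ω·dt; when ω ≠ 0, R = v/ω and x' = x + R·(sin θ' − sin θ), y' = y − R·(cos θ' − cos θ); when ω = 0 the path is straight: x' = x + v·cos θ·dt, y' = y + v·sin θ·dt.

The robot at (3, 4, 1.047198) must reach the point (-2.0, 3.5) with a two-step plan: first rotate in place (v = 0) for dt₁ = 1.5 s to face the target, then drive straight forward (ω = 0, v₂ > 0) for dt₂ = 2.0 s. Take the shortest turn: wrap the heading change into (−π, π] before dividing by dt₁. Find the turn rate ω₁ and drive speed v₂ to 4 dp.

heading to target = atan2(3.5−4, -2−3) = -3.0419
Δθ = wrap(-3.0419 − 1.0472) = 2.1941; ω₁ = Δθ/dt₁ = 1.4627
distance = √((-2−3)² + (3.5−4)²) = 5.0249; v₂ = distance/dt₂ = 2.5125

ω₁ = 1.4627, v₂ = 2.5125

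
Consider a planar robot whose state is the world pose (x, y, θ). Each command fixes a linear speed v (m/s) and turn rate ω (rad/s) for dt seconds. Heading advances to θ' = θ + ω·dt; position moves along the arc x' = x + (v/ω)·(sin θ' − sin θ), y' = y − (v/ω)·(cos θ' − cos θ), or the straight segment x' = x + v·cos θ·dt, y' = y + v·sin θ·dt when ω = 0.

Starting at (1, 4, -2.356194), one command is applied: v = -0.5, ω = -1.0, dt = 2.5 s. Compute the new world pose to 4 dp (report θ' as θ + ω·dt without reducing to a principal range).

(1.8484, 3.5748, -4.8562)

θ' = -2.3562 + -1.0·2.5 = -4.8562
R = v/ω = -0.5/-1.0 = 0.5000
x' = 1 + 0.5000·(sin -4.8562 − sin -2.3562) = 1.8484
y' = 4 − 0.5000·(cos -4.8562 − cos -2.3562) = 3.5748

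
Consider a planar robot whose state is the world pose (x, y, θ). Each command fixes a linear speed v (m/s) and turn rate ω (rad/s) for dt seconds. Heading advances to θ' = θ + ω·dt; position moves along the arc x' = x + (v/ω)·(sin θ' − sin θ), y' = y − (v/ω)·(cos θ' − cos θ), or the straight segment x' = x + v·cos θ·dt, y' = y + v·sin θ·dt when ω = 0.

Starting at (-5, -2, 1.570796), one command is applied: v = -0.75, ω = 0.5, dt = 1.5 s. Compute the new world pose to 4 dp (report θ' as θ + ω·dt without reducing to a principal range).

(-4.5975, -3.0225, 2.3208)

θ' = 1.5708 + 0.5·1.5 = 2.3208
R = v/ω = -0.75/0.5 = -1.5000
x' = -5 + -1.5000·(sin 2.3208 − sin 1.5708) = -4.5975
y' = -2 − -1.5000·(cos 2.3208 − cos 1.5708) = -3.0225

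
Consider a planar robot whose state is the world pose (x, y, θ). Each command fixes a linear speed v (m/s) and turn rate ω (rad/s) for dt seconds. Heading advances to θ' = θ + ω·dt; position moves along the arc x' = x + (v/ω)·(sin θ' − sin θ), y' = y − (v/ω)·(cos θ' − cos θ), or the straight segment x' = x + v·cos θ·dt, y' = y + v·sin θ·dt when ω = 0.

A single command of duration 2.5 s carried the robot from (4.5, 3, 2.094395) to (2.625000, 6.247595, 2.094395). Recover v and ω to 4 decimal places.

v = 1.5000, ω = 0.0000

Δθ = 2.094395 − 2.094395 = 0.000000
ω = Δθ/dt = 0.000000/2.5 = 0.0000
ω = 0 → v = (Δx·cos θ + Δy·sin θ)/dt = 1.5000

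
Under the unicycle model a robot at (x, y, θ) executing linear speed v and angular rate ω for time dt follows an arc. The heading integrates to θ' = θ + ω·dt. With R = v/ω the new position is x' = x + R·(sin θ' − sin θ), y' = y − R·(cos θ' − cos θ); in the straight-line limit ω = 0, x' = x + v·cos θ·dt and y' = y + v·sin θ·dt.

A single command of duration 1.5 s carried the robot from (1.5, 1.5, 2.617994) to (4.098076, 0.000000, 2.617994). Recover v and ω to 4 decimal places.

Δθ = 2.617994 − 2.617994 = 0.000000
ω = Δθ/dt = 0.000000/1.5 = 0.0000
ω = 0 → v = (Δx·cos θ + Δy·sin θ)/dt = -2.0000

v = -2.0000, ω = 0.0000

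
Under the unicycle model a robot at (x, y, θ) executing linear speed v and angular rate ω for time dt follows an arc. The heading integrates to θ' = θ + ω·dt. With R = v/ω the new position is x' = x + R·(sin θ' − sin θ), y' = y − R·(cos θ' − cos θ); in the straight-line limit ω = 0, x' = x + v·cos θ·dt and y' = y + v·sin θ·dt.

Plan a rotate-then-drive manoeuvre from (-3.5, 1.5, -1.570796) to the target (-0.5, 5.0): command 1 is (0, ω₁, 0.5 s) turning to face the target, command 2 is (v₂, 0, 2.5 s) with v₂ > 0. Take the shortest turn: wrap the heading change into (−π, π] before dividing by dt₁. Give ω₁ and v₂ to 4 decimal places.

heading to target = atan2(5−1.5, -0.5−-3.5) = 0.8622
Δθ = wrap(0.8622 − -1.5708) = 2.4330; ω₁ = Δθ/dt₁ = 4.8659
distance = √((-0.5−-3.5)² + (5−1.5)²) = 4.6098; v₂ = distance/dt₂ = 1.8439

ω₁ = 4.8659, v₂ = 1.8439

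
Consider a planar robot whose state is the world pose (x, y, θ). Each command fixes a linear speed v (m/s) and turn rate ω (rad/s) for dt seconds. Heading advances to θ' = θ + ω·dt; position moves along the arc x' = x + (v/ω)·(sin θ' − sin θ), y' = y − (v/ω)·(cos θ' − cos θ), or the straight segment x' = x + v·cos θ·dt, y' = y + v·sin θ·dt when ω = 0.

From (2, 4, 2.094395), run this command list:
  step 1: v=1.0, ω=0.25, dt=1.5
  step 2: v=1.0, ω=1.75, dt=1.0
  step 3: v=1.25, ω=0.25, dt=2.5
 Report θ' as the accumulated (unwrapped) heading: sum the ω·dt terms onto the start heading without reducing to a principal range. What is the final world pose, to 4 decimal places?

(-0.3844, 1.9287, 4.8444)

step 1: θ'=2.4694 (R=4.0000) → pose (1.0267, 5.1298, 2.4694)
step 2: θ'=4.2194 (R=0.5714) → pose (0.1675, 4.9531, 4.2194)
step 3: θ'=4.8444 (R=5.0000) → pose (-0.3844, 1.9287, 4.8444)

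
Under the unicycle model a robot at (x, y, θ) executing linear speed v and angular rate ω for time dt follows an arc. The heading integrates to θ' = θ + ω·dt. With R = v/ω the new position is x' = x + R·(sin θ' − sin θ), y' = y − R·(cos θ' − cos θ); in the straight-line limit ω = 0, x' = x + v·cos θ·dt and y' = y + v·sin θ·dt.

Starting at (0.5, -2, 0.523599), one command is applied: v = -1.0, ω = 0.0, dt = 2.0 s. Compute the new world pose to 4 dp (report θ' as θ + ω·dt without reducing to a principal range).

(-1.2321, -3.0000, 0.5236)

θ' = 0.5236 + 0.0·2.0 = 0.5236
ω = 0 → straight: x' = 0.5 + -1.0·cos(0.5236)·2.0 = -1.2321
y' = -2 + -1.0·sin(0.5236)·2.0 = -3.0000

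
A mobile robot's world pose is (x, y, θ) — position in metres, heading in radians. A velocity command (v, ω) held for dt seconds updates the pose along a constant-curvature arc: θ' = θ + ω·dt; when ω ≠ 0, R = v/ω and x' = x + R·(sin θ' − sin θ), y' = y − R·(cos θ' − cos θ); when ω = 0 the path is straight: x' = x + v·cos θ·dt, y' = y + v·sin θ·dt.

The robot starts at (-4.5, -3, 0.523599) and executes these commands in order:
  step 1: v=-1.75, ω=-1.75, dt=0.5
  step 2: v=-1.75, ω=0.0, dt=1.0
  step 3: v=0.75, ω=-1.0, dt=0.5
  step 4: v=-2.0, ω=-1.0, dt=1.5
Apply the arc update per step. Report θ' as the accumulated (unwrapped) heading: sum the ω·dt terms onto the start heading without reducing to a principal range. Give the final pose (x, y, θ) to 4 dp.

step 1: θ'=-0.3514 (R=1.0000) → pose (-5.3442, -3.0729, -0.3514)
step 2: θ'=-0.3514 (straight) → pose (-6.9873, -2.4705, -0.3514)
step 3: θ'=-0.8514 (R=-0.7500) → pose (-6.6813, -2.6805, -0.8514)
step 4: θ'=-2.3514 (R=2.0000) → pose (-6.5978, 0.0448, -2.3514)

(-6.5978, 0.0448, -2.3514)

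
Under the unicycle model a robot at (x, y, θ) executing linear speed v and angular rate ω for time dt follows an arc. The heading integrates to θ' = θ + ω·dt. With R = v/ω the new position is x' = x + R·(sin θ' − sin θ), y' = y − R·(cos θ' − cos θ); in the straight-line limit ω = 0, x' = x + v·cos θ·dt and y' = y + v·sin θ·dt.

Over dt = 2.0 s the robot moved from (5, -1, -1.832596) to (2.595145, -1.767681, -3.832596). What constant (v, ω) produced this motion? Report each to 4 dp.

Δθ = -3.832596 − -1.832596 = -2.000000
ω = Δθ/dt = -2.000000/2.0 = -1.0000
R = Δx/(sin θ' − sin θ) = -1.5000
v = R·ω = -1.5000·-1.0000 = 1.5000

v = 1.5000, ω = -1.0000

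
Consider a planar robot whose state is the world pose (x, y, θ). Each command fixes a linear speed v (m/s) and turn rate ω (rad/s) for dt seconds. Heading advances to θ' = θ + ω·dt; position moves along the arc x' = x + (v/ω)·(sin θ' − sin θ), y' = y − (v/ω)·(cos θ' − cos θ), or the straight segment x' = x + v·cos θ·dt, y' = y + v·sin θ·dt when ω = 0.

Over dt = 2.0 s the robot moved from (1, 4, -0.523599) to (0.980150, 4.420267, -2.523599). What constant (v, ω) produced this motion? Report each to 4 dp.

v = -0.2500, ω = -1.0000

Δθ = -2.523599 − -0.523599 = -2.000000
ω = Δθ/dt = -2.000000/2.0 = -1.0000
R = −Δy/(cos θ' − cos θ) = 0.2500
v = R·ω = 0.2500·-1.0000 = -0.2500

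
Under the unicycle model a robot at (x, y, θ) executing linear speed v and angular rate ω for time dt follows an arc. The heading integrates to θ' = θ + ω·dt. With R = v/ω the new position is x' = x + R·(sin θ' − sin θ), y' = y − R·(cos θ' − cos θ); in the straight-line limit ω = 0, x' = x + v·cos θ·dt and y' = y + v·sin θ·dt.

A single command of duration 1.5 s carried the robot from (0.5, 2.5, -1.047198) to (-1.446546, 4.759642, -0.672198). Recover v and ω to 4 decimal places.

Δθ = -0.672198 − -1.047198 = 0.375000
ω = Δθ/dt = 0.375000/1.5 = 0.2500
R = −Δy/(cos θ' − cos θ) = -8.0000
v = R·ω = -8.0000·0.2500 = -2.0000

v = -2.0000, ω = 0.2500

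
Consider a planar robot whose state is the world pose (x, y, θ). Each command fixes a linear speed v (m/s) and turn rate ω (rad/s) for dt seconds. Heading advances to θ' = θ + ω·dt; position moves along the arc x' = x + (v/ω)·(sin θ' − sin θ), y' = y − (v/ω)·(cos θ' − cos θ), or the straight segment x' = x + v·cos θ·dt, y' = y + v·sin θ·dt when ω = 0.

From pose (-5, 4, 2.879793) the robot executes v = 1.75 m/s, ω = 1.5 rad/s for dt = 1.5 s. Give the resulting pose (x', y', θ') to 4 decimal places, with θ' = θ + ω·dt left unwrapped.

(-6.3685, 2.4001, 5.1298)

θ' = 2.8798 + 1.5·1.5 = 5.1298
R = v/ω = 1.75/1.5 = 1.1667
x' = -5 + 1.1667·(sin 5.1298 − sin 2.8798) = -6.3685
y' = 4 − 1.1667·(cos 5.1298 − cos 2.8798) = 2.4001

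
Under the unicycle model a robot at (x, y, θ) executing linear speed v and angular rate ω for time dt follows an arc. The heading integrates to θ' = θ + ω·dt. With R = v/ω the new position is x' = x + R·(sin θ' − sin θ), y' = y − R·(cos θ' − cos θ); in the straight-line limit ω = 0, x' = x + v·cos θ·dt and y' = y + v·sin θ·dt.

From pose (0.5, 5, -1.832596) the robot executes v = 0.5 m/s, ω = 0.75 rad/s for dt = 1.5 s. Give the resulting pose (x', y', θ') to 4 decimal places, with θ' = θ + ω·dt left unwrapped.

(0.7106, 4.3208, -0.7076)

θ' = -1.8326 + 0.75·1.5 = -0.7076
R = v/ω = 0.5/0.75 = 0.6667
x' = 0.5 + 0.6667·(sin -0.7076 − sin -1.8326) = 0.7106
y' = 5 − 0.6667·(cos -0.7076 − cos -1.8326) = 4.3208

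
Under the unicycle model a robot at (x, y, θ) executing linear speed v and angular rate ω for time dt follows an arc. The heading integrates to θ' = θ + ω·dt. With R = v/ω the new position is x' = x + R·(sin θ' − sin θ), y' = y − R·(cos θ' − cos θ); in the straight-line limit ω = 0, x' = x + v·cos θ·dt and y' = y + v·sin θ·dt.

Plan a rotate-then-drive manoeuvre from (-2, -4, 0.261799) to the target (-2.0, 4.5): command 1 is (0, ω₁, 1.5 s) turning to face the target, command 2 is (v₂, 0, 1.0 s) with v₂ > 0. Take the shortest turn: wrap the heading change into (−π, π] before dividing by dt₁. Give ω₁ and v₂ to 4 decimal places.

ω₁ = 0.8727, v₂ = 8.5000

heading to target = atan2(4.5−-4, -2−-2) = 1.5708
Δθ = wrap(1.5708 − 0.2618) = 1.3090; ω₁ = Δθ/dt₁ = 0.8727
distance = √((-2−-2)² + (4.5−-4)²) = 8.5000; v₂ = distance/dt₂ = 8.5000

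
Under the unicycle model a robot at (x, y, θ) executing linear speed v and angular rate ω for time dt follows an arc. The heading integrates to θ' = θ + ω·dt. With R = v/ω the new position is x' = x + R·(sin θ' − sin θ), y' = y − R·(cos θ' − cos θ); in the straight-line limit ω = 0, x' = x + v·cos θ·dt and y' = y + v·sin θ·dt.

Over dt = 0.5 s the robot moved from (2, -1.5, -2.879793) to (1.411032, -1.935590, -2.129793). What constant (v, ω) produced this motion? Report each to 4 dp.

Δθ = -2.129793 − -2.879793 = 0.750000
ω = Δθ/dt = 0.750000/0.5 = 1.5000
R = Δx/(sin θ' − sin θ) = 1.0000
v = R·ω = 1.0000·1.5000 = 1.5000

v = 1.5000, ω = 1.5000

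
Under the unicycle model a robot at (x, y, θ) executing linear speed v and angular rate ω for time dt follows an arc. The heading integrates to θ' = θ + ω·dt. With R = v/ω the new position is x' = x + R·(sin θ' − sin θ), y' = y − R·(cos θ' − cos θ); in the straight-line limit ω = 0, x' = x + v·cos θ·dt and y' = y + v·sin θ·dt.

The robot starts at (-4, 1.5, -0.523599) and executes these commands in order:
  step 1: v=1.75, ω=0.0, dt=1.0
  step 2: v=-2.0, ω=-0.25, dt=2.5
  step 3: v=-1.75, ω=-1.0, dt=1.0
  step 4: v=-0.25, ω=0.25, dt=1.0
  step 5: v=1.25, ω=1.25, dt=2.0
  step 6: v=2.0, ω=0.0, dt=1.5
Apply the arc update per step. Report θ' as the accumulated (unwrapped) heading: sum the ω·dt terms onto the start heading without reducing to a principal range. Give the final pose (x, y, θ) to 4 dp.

step 1: θ'=-0.5236 (straight) → pose (-2.4845, 0.6250, -0.5236)
step 2: θ'=-1.1486 (R=8.0000) → pose (-5.7820, 4.2751, -1.1486)
step 3: θ'=-2.1486 (R=1.7500) → pose (-5.6516, 5.9480, -2.1486)
step 4: θ'=-1.8986 (R=-1.0000) → pose (-5.5425, 6.1722, -1.8986)
step 5: θ'=0.6014 (R=1.0000) → pose (-4.0299, 5.0257, 0.6014)
step 6: θ'=0.6014 (straight) → pose (-1.5563, 6.7231, 0.6014)

(-1.5563, 6.7231, 0.6014)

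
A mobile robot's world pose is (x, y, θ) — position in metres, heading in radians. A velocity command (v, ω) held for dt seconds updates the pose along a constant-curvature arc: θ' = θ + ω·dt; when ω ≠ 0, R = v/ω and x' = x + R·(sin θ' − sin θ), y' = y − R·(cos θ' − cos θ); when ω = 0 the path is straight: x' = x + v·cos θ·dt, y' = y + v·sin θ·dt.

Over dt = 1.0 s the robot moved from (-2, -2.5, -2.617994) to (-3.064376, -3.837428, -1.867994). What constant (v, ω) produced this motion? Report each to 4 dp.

Δθ = -1.867994 − -2.617994 = 0.750000
ω = Δθ/dt = 0.750000/1.0 = 0.7500
R = −Δy/(cos θ' − cos θ) = 2.3333
v = R·ω = 2.3333·0.7500 = 1.7500

v = 1.7500, ω = 0.7500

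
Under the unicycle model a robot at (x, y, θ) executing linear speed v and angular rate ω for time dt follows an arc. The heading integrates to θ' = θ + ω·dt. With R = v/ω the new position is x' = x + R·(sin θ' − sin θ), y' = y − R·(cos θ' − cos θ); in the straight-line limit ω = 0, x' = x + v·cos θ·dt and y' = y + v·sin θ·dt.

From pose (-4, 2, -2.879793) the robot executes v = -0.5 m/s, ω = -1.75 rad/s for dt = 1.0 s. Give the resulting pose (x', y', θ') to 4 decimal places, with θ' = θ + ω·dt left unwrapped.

θ' = -2.8798 + -1.75·1.0 = -4.6298
R = v/ω = -0.5/-1.75 = 0.2857
x' = -4 + 0.2857·(sin -4.6298 − sin -2.8798) = -3.6413
y' = 2 − 0.2857·(cos -4.6298 − cos -2.8798) = 1.7476

(-3.6413, 1.7476, -4.6298)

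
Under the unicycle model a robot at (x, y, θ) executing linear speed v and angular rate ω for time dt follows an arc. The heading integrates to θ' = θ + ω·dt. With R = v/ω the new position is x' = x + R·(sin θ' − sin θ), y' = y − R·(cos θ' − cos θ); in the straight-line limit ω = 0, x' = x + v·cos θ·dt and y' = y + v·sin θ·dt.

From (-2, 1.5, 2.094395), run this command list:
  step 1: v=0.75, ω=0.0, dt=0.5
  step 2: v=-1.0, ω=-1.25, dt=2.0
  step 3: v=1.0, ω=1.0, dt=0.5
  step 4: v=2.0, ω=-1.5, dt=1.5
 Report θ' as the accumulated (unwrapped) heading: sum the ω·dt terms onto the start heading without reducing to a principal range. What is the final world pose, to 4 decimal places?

step 1: θ'=2.0944 (straight) → pose (-2.1875, 1.8248, 2.0944)
step 2: θ'=-0.4056 (R=0.8000) → pose (-3.1960, 0.6897, -0.4056)
step 3: θ'=0.0944 (R=1.0000) → pose (-2.7072, 0.6130, 0.0944)
step 4: θ'=-2.1556 (R=-1.3333) → pose (-1.4697, -1.4505, -2.1556)

(-1.4697, -1.4505, -2.1556)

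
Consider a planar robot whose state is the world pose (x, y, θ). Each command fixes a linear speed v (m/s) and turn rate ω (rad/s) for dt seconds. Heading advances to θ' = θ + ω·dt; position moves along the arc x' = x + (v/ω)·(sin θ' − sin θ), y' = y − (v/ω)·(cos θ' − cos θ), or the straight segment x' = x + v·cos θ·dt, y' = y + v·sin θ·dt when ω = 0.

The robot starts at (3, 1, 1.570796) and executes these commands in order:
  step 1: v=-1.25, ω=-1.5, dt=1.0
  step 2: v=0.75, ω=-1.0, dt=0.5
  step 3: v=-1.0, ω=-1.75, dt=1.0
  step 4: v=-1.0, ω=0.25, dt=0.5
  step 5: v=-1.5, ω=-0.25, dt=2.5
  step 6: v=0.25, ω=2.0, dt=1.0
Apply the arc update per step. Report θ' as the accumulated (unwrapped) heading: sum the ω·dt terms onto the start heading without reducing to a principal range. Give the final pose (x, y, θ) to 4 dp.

step 1: θ'=0.0708 (R=0.8333) → pose (2.2256, 0.1688, 0.0708)
step 2: θ'=-0.4292 (R=-0.7500) → pose (2.5908, 0.1026, -0.4292)
step 3: θ'=-2.1792 (R=0.5714) → pose (2.3597, 0.9488, -2.1792)
step 4: θ'=-2.0542 (R=-4.0000) → pose (2.6191, 1.3759, -2.0542)
step 5: θ'=-2.6792 (R=6.0000) → pose (5.2551, 3.9570, -2.6792)
step 6: θ'=-0.6792 (R=0.1250) → pose (5.2323, 3.7479, -0.6792)

(5.2323, 3.7479, -0.6792)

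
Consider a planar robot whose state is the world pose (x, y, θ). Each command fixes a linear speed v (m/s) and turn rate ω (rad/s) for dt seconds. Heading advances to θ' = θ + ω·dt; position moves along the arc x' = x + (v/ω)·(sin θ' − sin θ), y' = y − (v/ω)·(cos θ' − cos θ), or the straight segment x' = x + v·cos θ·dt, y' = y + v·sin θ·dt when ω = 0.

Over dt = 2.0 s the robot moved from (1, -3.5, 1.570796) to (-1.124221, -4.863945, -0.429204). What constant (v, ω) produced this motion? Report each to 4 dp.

v = -1.5000, ω = -1.0000

Δθ = -0.429204 − 1.570796 = -2.000000
ω = Δθ/dt = -2.000000/2.0 = -1.0000
R = Δx/(sin θ' − sin θ) = 1.5000
v = R·ω = 1.5000·-1.0000 = -1.5000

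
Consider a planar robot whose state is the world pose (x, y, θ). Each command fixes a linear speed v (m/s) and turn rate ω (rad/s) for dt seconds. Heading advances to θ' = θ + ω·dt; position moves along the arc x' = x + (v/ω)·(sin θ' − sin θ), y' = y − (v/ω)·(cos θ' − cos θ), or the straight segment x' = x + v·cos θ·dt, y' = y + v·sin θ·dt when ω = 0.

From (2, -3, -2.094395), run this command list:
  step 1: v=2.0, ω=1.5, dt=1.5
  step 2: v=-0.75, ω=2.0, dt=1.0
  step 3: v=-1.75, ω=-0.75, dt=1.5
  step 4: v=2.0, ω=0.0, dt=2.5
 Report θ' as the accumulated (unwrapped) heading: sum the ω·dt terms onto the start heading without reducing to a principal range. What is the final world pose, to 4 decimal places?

step 1: θ'=0.1556 (R=1.3333) → pose (3.3613, -4.9839, 0.1556)
step 2: θ'=2.1556 (R=-0.3750) → pose (3.1068, -5.5614, 2.1556)
step 3: θ'=1.0306 (R=2.3333) → pose (3.1623, -8.0495, 1.0306)
step 4: θ'=1.0306 (straight) → pose (5.7338, -3.7614, 1.0306)

(5.7338, -3.7614, 1.0306)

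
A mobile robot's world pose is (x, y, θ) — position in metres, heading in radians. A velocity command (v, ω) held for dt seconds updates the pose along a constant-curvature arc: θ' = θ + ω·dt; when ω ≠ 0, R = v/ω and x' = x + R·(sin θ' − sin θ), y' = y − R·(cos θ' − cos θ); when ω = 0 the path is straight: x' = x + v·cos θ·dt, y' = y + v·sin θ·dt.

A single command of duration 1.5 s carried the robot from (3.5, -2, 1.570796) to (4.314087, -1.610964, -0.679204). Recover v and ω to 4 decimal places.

Δθ = -0.679204 − 1.570796 = -2.250000
ω = Δθ/dt = -2.250000/1.5 = -1.5000
R = Δx/(sin θ' − sin θ) = -0.5000
v = R·ω = -0.5000·-1.5000 = 0.7500

v = 0.7500, ω = -1.5000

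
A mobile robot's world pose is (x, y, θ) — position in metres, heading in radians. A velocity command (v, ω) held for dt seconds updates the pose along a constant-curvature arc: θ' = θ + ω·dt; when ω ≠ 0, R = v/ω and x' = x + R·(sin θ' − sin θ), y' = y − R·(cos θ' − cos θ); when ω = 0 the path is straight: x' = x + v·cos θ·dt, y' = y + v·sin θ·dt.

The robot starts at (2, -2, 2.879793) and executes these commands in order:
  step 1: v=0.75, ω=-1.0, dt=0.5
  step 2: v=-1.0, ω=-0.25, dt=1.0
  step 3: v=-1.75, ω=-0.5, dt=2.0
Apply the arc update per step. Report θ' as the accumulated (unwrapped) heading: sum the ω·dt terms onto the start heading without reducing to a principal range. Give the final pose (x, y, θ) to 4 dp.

step 1: θ'=2.3798 (R=-0.7500) → pose (1.6764, -1.8183, 2.3798)
step 2: θ'=2.1298 (R=4.0000) → pose (2.3067, -2.5913, 2.1298)
step 3: θ'=1.1298 (R=3.5000) → pose (2.5046, -5.9414, 1.1298)

(2.5046, -5.9414, 1.1298)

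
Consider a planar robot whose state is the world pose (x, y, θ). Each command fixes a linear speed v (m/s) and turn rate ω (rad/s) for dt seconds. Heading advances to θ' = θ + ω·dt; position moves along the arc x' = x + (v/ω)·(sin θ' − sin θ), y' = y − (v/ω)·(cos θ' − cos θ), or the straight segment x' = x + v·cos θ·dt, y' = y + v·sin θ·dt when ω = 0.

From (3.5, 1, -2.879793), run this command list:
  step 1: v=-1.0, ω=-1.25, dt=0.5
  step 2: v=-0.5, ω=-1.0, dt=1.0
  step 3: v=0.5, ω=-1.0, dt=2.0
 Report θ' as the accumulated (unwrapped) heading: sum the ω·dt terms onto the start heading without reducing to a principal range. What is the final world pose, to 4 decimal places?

step 1: θ'=-3.5048 (R=0.8000) → pose (3.9913, 0.9751, -3.5048)
step 2: θ'=-4.5048 (R=0.5000) → pose (4.3029, 0.6107, -4.5048)
step 3: θ'=-6.5048 (R=-0.5000) → pose (4.9021, 1.2016, -6.5048)

(4.9021, 1.2016, -6.5048)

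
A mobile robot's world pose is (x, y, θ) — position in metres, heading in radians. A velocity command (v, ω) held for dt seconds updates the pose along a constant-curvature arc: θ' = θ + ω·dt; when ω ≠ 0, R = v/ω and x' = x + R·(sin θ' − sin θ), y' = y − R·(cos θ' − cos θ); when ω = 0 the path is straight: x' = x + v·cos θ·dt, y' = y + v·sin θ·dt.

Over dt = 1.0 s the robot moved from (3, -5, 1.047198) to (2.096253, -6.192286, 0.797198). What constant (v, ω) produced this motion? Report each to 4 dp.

v = -1.5000, ω = -0.2500

Δθ = 0.797198 − 1.047198 = -0.250000
ω = Δθ/dt = -0.250000/1.0 = -0.2500
R = −Δy/(cos θ' − cos θ) = 6.0000
v = R·ω = 6.0000·-0.2500 = -1.5000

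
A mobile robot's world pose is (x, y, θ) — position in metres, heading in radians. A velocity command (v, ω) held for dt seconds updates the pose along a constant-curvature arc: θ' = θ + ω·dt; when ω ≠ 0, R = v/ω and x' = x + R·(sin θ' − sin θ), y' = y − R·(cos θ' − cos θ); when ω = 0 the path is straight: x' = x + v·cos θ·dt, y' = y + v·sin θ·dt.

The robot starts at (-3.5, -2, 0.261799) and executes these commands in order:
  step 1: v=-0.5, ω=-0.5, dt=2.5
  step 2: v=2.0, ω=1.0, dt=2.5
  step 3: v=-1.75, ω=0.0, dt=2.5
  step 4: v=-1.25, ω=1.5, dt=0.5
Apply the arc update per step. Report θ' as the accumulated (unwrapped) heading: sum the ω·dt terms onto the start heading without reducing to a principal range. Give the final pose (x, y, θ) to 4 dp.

(-0.9955, -5.5494, 2.2618)

step 1: θ'=-0.9882 (R=1.0000) → pose (-4.5939, -1.5843, -0.9882)
step 2: θ'=1.5118 (R=2.0000) → pose (-0.9273, -0.6018, 1.5118)
step 3: θ'=1.5118 (straight) → pose (-1.1852, -4.9692, 1.5118)
step 4: θ'=2.2618 (R=-0.8333) → pose (-0.9955, -5.5494, 2.2618)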